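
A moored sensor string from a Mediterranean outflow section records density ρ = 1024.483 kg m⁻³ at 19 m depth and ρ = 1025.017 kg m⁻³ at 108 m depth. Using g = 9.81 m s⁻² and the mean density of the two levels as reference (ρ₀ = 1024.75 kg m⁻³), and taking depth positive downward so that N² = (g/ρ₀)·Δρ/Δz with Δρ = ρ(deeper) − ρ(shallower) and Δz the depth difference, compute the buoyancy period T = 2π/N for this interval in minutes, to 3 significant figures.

Δρ = 1025.017 − 1024.483 = 0.534 kg m⁻³ over Δz = 108 − 19 = 89 m.
N² = (9.81/1024.75) × (0.534/89) = 5.7438 × 10⁻⁵ s⁻².
N = √(5.7438 × 10⁻⁵) = 7.5788 × 10⁻³ rad s⁻¹, so T = 2π/N = 829.05 s = 13.817 min ≈ 13.8 min.

13.8 min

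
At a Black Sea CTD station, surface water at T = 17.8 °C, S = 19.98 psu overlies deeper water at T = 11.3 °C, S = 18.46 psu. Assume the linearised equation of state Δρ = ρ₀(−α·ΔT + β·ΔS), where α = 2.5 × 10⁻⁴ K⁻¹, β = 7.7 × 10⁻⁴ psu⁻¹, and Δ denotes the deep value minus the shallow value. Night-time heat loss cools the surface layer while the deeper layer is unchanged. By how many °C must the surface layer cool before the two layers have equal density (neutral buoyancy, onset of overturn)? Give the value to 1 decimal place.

1.8 °C

Neutral buoyancy requires Δρ = 0, i.e. −α(T_deep − T_surf′) + β(S_deep − S_surf) = 0.
T_surf′ = T_deep − (β/α)·ΔS = 11.3 − (7.7 × 10⁻⁴/2.5 × 10⁻⁴)·(-1.52) = 15.982 °C.
Cooling required: 17.8 − (15.982) = 1.818 °C.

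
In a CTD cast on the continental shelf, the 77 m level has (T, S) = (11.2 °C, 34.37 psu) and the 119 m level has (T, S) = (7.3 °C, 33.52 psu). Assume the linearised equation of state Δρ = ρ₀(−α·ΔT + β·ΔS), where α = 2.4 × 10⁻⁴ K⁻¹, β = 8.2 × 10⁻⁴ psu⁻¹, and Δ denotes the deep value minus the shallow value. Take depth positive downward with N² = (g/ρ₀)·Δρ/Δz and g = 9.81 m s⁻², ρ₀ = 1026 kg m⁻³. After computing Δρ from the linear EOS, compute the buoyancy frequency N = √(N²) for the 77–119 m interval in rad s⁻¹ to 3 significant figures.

ΔT = -3.9 K, ΔS = -0.85 psu (deep − shallow).
Δρ/ρ₀ = −αΔT + βΔS = 9.36 × 10⁻⁴ − 6.97 × 10⁻⁴ = 2.39 × 10⁻⁴, so Δρ ≈ 0.2452 kg m⁻³.
N² = (g/ρ₀)·Δρ/Δz = g·(Δρ/ρ₀)/Δz = 9.81 × 2.39 × 10⁻⁴ / 42 = 5.5824 × 10⁻⁵ s⁻².
N = √(5.5824 × 10⁻⁵) = 7.4715 × 10⁻³ rad s⁻¹ ≈ 7.47 × 10⁻³ rad s⁻¹.

7.47 × 10⁻³ rad s⁻¹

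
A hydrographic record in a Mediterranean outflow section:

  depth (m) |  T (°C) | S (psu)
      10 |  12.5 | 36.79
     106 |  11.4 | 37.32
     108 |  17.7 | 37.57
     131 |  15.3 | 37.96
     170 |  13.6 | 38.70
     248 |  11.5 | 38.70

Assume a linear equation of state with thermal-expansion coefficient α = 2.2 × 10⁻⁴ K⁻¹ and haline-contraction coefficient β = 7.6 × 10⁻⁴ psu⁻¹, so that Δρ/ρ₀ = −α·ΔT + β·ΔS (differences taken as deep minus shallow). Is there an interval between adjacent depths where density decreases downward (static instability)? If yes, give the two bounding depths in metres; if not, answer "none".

106–108 m

Evaluate Δρ/ρ₀ = −αΔT + βΔS across each adjacent pair:
  10–106 m: −αΔT+βΔS = −(2.2 × 10⁻⁴)(-1.1)+(7.6 × 10⁻⁴)(+0.53) = 6.4 × 10⁻⁴ → stable
  106–108 m: −αΔT+βΔS = −(2.2 × 10⁻⁴)(+6.3)+(7.6 × 10⁻⁴)(+0.25) = -1.2 × 10⁻³ → UNSTABLE
  108–131 m: −αΔT+βΔS = −(2.2 × 10⁻⁴)(-2.4)+(7.6 × 10⁻⁴)(+0.39) = 8.2 × 10⁻⁴ → stable
  131–170 m: −αΔT+βΔS = −(2.2 × 10⁻⁴)(-1.7)+(7.6 × 10⁻⁴)(+0.74) = 9.4 × 10⁻⁴ → stable
  170–248 m: −αΔT+βΔS = −(2.2 × 10⁻⁴)(-2.1)+(7.6 × 10⁻⁴)(+0.00) = 4.6 × 10⁻⁴ → stable
The 106–108 m interval has Δρ < 0: lighter water underlies denser water.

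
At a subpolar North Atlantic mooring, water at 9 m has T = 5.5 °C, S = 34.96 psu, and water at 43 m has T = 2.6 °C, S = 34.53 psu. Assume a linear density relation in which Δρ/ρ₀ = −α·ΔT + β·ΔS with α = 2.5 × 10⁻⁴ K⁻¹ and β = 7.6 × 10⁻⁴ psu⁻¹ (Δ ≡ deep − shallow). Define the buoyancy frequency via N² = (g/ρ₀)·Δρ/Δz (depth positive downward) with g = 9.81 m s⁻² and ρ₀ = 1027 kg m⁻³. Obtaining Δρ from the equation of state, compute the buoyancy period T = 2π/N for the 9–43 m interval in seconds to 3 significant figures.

586 s

ΔT = -2.9 K, ΔS = -0.43 psu (deep − shallow).
Δρ/ρ₀ = −αΔT + βΔS = 7.25 × 10⁻⁴ − 3.268 × 10⁻⁴ = 3.982 × 10⁻⁴, so Δρ ≈ 0.4090 kg m⁻³.
N² = (g/ρ₀)·Δρ/Δz = g·(Δρ/ρ₀)/Δz = 9.81 × 3.982 × 10⁻⁴ / 34 = 1.1489 × 10⁻⁴ s⁻².
N = √(1.1489 × 10⁻⁴) = 0.010719 rad s⁻¹ → T = 2π/N = 586.17 s ≈ 586 s.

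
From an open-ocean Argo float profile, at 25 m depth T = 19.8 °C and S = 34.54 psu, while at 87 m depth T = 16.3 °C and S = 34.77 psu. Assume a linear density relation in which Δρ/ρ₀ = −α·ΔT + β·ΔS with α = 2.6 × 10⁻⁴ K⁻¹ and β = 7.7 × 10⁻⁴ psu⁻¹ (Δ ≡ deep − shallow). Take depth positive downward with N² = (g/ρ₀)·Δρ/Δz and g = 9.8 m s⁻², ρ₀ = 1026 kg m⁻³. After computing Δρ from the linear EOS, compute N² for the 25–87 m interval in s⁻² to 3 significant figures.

ΔT = -3.5 K, ΔS = +0.23 psu (deep − shallow).
Δρ/ρ₀ = −αΔT + βΔS = 9.10 × 10⁻⁴ + 1.771 × 10⁻⁴ = 1.0871 × 10⁻³, so Δρ ≈ 1.115 kg m⁻³.
N² = (g/ρ₀)·Δρ/Δz = g·(Δρ/ρ₀)/Δz = 9.8 × 1.0871 × 10⁻³ / 62 = 1.7183 × 10⁻⁴ s⁻² ≈ 1.72 × 10⁻⁴ s⁻².

1.72 × 10⁻⁴ s⁻²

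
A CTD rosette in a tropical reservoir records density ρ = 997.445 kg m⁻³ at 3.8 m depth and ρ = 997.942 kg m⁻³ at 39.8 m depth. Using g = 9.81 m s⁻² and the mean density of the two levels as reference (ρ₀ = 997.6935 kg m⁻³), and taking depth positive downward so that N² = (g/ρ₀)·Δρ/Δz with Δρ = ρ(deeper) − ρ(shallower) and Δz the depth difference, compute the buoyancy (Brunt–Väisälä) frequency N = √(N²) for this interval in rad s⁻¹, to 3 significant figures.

0.0117 rad s⁻¹

Δρ = 997.942 − 997.445 = 0.497 kg m⁻³ over Δz = 39.8 − 3.8 = 36 m.
N² = (9.81/997.6935) × (0.497/36) = 1.3575 × 10⁻⁴ s⁻².
N = √(1.3575 × 10⁻⁴) = 0.011651 rad s⁻¹ ≈ 0.0117 rad s⁻¹.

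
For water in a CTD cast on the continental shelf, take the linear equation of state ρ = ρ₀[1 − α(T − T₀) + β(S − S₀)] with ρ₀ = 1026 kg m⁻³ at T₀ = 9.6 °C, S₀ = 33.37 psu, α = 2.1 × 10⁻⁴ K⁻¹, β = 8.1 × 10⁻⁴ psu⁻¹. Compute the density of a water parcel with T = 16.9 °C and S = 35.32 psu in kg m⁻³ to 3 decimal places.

1026.048 kg m⁻³

T − T₀ = +7.3 K, S − S₀ = +1.95 psu.
Bracket = 1 − α·(+7.3) + β·(+1.95) = 1 + (4.65 × 10⁻⁵) = 1.0000465.
ρ = 1026 × 1.0000465 = 1026.048 kg m⁻³.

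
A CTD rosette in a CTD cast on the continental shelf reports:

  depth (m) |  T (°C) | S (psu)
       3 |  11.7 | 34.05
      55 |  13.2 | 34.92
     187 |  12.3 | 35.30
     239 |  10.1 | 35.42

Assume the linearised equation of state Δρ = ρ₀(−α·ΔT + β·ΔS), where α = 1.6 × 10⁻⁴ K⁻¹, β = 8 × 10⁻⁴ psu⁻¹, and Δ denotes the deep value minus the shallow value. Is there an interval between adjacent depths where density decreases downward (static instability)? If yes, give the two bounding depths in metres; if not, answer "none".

Evaluate Δρ/ρ₀ = −αΔT + βΔS across each adjacent pair:
  3–55 m: −αΔT+βΔS = −(1.6 × 10⁻⁴)(+1.5)+(8 × 10⁻⁴)(+0.87) = 4.6 × 10⁻⁴ → stable
  55–187 m: −αΔT+βΔS = −(1.6 × 10⁻⁴)(-0.9)+(8 × 10⁻⁴)(+0.38) = 4.5 × 10⁻⁴ → stable
  187–239 m: −αΔT+βΔS = −(1.6 × 10⁻⁴)(-2.2)+(8 × 10⁻⁴)(+0.12) = 4.5 × 10⁻⁴ → stable
Every interval has Δρ > 0: the column is stably stratified throughout.

none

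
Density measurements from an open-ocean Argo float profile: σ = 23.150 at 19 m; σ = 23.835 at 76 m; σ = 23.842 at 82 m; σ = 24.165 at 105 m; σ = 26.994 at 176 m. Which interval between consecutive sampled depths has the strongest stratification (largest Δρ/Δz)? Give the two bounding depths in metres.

105–176 m

Compute the density gradient over each adjacent pair:
  19–76 m: Δρ/Δz = 0.685/57 = 0.012 kg m⁻⁴
  76–82 m: Δρ/Δz = 0.007/6 = 1.2 × 10⁻³ kg m⁻⁴
  82–105 m: Δρ/Δz = 0.323/23 = 0.014 kg m⁻⁴
  105–176 m: Δρ/Δz = 2.829/71 = 0.040 kg m⁻⁴
The largest gradient is in the 105–176 m interval — the pycnocline.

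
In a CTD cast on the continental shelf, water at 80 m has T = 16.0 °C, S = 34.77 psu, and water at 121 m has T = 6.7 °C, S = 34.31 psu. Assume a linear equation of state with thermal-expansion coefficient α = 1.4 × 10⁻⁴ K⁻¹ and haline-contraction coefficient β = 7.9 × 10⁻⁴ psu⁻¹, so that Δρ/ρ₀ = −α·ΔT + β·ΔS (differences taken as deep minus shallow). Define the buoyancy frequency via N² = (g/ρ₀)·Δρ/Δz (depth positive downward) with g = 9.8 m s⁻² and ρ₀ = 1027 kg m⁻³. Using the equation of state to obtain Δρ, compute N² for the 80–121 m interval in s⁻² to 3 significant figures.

ΔT = -9.3 K, ΔS = -0.46 psu (deep − shallow).
Δρ/ρ₀ = −αΔT + βΔS = 1.302 × 10⁻³ − 3.634 × 10⁻⁴ = 9.386 × 10⁻⁴, so Δρ ≈ 0.9639 kg m⁻³.
N² = (g/ρ₀)·Δρ/Δz = g·(Δρ/ρ₀)/Δz = 9.8 × 9.386 × 10⁻⁴ / 41 = 2.2435 × 10⁻⁴ s⁻² ≈ 2.24 × 10⁻⁴ s⁻².

2.24 × 10⁻⁴ s⁻²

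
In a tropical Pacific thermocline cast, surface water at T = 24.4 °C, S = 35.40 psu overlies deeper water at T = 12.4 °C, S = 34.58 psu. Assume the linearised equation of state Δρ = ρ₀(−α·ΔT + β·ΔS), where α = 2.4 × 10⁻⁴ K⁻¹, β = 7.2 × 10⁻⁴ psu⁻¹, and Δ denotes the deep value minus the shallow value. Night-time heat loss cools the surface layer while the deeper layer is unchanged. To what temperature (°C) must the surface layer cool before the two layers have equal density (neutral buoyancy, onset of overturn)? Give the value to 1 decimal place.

14.9 °C

Neutral buoyancy requires Δρ = 0, i.e. −α(T_deep − T_surf′) + β(S_deep − S_surf) = 0.
T_surf′ = T_deep − (β/α)·ΔS = 12.4 − (7.2 × 10⁻⁴/2.4 × 10⁻⁴)·(-0.82) = 14.860 °C.
Cooling required: 24.4 − (14.860) = 9.540 °C.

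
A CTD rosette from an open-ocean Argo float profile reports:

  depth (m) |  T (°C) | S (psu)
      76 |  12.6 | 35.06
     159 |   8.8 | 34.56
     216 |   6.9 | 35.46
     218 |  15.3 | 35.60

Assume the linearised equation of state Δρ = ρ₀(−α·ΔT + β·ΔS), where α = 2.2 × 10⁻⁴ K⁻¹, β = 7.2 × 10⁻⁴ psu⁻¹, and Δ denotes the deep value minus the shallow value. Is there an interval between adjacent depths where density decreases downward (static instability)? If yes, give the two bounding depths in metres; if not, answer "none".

216–218 m

Evaluate Δρ/ρ₀ = −αΔT + βΔS across each adjacent pair:
  76–159 m: −αΔT+βΔS = −(2.2 × 10⁻⁴)(-3.8)+(7.2 × 10⁻⁴)(-0.50) = 4.8 × 10⁻⁴ → stable
  159–216 m: −αΔT+βΔS = −(2.2 × 10⁻⁴)(-1.9)+(7.2 × 10⁻⁴)(+0.90) = 1.1 × 10⁻³ → stable
  216–218 m: −αΔT+βΔS = −(2.2 × 10⁻⁴)(+8.4)+(7.2 × 10⁻⁴)(+0.14) = -1.7 × 10⁻³ → UNSTABLE
The 216–218 m interval has Δρ < 0: lighter water underlies denser water.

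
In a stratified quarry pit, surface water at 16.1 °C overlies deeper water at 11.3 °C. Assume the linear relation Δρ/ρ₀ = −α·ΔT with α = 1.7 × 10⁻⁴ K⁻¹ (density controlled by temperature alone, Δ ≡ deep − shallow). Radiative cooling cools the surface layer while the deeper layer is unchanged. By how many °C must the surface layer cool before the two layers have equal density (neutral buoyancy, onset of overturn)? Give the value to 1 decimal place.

4.8 °C

With temperature the only control, equal density requires T_surf′ = T_deep.
T_surf′ = 11.3 °C.
Cooling required: 16.1 − 11.3 = 4.8 °C.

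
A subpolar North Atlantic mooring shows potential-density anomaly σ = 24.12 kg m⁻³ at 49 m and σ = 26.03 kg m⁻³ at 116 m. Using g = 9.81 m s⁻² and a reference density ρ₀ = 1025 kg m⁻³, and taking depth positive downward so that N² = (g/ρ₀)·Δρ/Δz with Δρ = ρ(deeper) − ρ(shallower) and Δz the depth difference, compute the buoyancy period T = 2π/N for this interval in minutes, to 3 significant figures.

6.34 min

Δρ = 1026.03 − 1024.12 = 1.91 kg m⁻³ over Δz = 116 − 49 = 67 m.
N² = (9.81/1025) × (1.91/67) = 2.7284 × 10⁻⁴ s⁻².
N = √(2.7284 × 10⁻⁴) = 0.016518 rad s⁻¹, so T = 2π/N = 380.38 s = 6.3397 min ≈ 6.34 min.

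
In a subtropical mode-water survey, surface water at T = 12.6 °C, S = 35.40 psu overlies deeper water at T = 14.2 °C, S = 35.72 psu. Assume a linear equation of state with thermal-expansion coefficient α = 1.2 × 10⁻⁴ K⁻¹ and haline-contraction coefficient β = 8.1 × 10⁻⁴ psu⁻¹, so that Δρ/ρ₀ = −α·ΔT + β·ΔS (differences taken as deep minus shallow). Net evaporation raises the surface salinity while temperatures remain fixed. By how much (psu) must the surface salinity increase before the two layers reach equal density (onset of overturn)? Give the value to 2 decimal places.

0.08 psu

Neutral buoyancy requires −α(T_deep − T_surf) + β(S_deep − S_surf′) = 0.
S_surf′ = S_deep − (α/β)·ΔT = 35.72 − (1.2 × 10⁻⁴/8.1 × 10⁻⁴)·(+1.6) = 35.4830 psu.
Increase required: 35.4830 − 35.40 = 0.0830 psu.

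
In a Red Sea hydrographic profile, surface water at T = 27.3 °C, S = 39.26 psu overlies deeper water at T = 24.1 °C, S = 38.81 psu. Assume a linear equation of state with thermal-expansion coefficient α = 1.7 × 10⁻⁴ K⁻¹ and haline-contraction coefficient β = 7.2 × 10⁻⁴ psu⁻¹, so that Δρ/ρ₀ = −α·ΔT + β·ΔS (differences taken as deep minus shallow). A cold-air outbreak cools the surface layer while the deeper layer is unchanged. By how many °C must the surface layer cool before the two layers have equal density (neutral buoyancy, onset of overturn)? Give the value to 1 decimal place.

Neutral buoyancy requires Δρ = 0, i.e. −α(T_deep − T_surf′) + β(S_deep − S_surf) = 0.
T_surf′ = T_deep − (β/α)·ΔS = 24.1 − (7.2 × 10⁻⁴/1.7 × 10⁻⁴)·(-0.45) = 26.006 °C.
Cooling required: 27.3 − (26.006) = 1.294 °C.

1.3 °C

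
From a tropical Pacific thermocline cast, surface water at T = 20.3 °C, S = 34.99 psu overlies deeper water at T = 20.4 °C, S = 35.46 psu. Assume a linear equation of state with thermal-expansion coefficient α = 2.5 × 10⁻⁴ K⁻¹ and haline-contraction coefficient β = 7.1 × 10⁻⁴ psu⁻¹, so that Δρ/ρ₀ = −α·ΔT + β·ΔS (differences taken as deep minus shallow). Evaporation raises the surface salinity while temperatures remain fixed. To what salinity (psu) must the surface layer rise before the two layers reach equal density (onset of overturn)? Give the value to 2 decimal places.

35.42 psu

Neutral buoyancy requires −α(T_deep − T_surf) + β(S_deep − S_surf′) = 0.
S_surf′ = S_deep − (α/β)·ΔT = 35.46 − (2.5 × 10⁻⁴/7.1 × 10⁻⁴)·(+0.1) = 35.4248 psu.
Increase required: 35.4248 − 34.99 = 0.4348 psu.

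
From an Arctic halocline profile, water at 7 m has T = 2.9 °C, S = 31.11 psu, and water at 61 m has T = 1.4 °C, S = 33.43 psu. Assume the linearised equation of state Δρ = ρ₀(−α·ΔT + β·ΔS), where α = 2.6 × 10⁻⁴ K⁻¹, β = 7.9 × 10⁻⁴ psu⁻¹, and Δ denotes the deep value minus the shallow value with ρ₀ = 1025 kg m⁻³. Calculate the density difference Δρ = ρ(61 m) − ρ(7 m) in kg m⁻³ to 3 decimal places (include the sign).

ΔT = -1.5 K, ΔS = +2.32 psu (deep − shallow).
Δρ/ρ₀ = −(2.6 × 10⁻⁴)(-1.5) + (7.9 × 10⁻⁴)(+2.32) = 2.2228 × 10⁻³.
Δρ = 1025 × (2.2228 × 10⁻³) = +2.278 kg m⁻³.
Positive Δρ: denser below, stable.

+2.278 kg m⁻³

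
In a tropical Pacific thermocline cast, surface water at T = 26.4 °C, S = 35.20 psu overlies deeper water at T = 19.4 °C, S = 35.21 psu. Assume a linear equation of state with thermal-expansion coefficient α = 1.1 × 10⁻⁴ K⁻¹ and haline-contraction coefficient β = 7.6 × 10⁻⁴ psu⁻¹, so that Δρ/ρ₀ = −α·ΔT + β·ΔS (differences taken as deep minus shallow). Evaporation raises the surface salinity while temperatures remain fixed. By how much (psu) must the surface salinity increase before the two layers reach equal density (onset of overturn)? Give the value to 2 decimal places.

Neutral buoyancy requires −α(T_deep − T_surf) + β(S_deep − S_surf′) = 0.
S_surf′ = S_deep − (α/β)·ΔT = 35.21 − (1.1 × 10⁻⁴/7.6 × 10⁻⁴)·(-7.0) = 36.2232 psu.
Increase required: 36.2232 − 35.20 = 1.0232 psu.

1.02 psu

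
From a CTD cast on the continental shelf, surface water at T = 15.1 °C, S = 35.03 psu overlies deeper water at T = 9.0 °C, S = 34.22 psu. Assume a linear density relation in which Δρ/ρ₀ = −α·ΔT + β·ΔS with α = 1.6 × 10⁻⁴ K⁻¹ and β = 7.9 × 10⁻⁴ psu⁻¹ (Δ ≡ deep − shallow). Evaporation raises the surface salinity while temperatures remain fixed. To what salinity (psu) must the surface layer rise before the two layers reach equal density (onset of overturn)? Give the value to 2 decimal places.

Neutral buoyancy requires −α(T_deep − T_surf) + β(S_deep − S_surf′) = 0.
S_surf′ = S_deep − (α/β)·ΔT = 34.22 − (1.6 × 10⁻⁴/7.9 × 10⁻⁴)·(-6.1) = 35.4554 psu.
Increase required: 35.4554 − 35.03 = 0.4254 psu.

35.46 psu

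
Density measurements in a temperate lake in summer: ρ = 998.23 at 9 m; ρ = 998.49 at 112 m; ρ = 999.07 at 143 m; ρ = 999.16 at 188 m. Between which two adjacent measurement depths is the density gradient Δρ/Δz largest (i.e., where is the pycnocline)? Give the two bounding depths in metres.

112–143 m

Compute the density gradient over each adjacent pair:
  9–112 m: Δρ/Δz = 0.26/103 = 2.5 × 10⁻³ kg m⁻⁴
  112–143 m: Δρ/Δz = 0.58/31 = 0.019 kg m⁻⁴
  143–188 m: Δρ/Δz = 0.09/45 = 2.0 × 10⁻³ kg m⁻⁴
The largest gradient is in the 112–143 m interval — the pycnocline.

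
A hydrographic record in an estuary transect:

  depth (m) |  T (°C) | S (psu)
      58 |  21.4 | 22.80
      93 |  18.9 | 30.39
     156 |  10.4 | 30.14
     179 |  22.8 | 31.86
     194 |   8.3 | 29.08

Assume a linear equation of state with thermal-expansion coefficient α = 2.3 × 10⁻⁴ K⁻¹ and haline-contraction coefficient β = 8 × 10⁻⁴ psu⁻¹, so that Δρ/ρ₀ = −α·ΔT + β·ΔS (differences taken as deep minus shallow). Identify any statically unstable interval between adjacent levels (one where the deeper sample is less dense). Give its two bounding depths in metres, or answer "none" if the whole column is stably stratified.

156–179 m

Evaluate Δρ/ρ₀ = −αΔT + βΔS across each adjacent pair:
  58–93 m: −αΔT+βΔS = −(2.3 × 10⁻⁴)(-2.5)+(8 × 10⁻⁴)(+7.59) = 6.6 × 10⁻³ → stable
  93–156 m: −αΔT+βΔS = −(2.3 × 10⁻⁴)(-8.5)+(8 × 10⁻⁴)(-0.25) = 1.8 × 10⁻³ → stable
  156–179 m: −αΔT+βΔS = −(2.3 × 10⁻⁴)(+12.4)+(8 × 10⁻⁴)(+1.72) = -1.5 × 10⁻³ → UNSTABLE
  179–194 m: −αΔT+βΔS = −(2.3 × 10⁻⁴)(-14.5)+(8 × 10⁻⁴)(-2.78) = 1.1 × 10⁻³ → stable
The 156–179 m interval has Δρ < 0: lighter water underlies denser water.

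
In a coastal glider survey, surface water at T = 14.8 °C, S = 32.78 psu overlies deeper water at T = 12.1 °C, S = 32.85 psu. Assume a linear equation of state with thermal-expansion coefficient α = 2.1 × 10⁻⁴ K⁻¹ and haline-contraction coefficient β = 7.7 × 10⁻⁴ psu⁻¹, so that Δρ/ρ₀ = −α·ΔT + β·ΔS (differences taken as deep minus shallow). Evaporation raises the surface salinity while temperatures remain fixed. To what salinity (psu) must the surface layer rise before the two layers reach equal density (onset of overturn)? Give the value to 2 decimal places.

33.59 psu

Neutral buoyancy requires −α(T_deep − T_surf) + β(S_deep − S_surf′) = 0.
S_surf′ = S_deep − (α/β)·ΔT = 32.85 − (2.1 × 10⁻⁴/7.7 × 10⁻⁴)·(-2.7) = 33.5864 psu.
Increase required: 33.5864 − 32.78 = 0.8064 psu.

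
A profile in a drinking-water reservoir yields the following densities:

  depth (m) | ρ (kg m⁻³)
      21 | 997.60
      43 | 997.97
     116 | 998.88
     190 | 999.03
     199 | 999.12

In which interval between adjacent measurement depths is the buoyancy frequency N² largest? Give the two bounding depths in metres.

21–43 m

Compute the density gradient over each adjacent pair:
  21–43 m: Δρ/Δz = 0.37/22 = 0.017 kg m⁻⁴
  43–116 m: Δρ/Δz = 0.91/73 = 0.012 kg m⁻⁴
  116–190 m: Δρ/Δz = 0.15/74 = 2.0 × 10⁻³ kg m⁻⁴
  190–199 m: Δρ/Δz = 0.09/9 = 0.010 kg m⁻⁴
The largest gradient is in the 21–43 m interval — the pycnocline.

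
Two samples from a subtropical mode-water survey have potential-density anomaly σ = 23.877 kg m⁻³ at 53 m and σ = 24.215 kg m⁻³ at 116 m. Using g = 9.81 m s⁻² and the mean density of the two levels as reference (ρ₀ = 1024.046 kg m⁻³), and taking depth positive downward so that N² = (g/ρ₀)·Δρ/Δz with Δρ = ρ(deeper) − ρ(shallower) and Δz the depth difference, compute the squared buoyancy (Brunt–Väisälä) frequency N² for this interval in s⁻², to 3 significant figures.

5.14 × 10⁻⁵ s⁻²

Δρ = 1024.215 − 1023.877 = 0.338 kg m⁻³ over Δz = 116 − 53 = 63 m.
N² = (9.81/1024.046) × (0.338/63) = 5.1396 × 10⁻⁵ s⁻² ≈ 5.14 × 10⁻⁵ s⁻².
A positive N² confirms static stability across the interval.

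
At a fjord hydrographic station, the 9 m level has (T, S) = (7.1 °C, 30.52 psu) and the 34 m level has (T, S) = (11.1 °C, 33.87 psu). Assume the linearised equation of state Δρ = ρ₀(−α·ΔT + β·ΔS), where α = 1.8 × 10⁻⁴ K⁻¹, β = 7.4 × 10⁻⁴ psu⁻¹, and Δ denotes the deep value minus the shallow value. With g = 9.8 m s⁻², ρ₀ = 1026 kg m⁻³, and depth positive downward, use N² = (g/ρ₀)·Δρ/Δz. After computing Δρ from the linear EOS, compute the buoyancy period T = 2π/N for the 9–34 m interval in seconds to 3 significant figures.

239 s

ΔT = +4.0 K, ΔS = +3.35 psu (deep − shallow).
Δρ/ρ₀ = −αΔT + βΔS = -7.20 × 10⁻⁴ + 2.479 × 10⁻³ = 1.759 × 10⁻³, so Δρ ≈ 1.805 kg m⁻³.
N² = (g/ρ₀)·Δρ/Δz = g·(Δρ/ρ₀)/Δz = 9.8 × 1.759 × 10⁻³ / 25 = 6.8953 × 10⁻⁴ s⁻².
N = √(6.8953 × 10⁻⁴) = 0.026259 rad s⁻¹ → T = 2π/N = 239.28 s ≈ 239 s.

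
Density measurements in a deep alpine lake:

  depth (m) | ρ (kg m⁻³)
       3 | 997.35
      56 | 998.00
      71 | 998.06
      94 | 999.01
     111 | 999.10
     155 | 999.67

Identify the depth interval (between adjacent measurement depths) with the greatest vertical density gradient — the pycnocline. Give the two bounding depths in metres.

Compute the density gradient over each adjacent pair:
  3–56 m: Δρ/Δz = 0.65/53 = 0.012 kg m⁻⁴
  56–71 m: Δρ/Δz = 0.06/15 = 4.0 × 10⁻³ kg m⁻⁴
  71–94 m: Δρ/Δz = 0.95/23 = 0.041 kg m⁻⁴
  94–111 m: Δρ/Δz = 0.09/17 = 5.3 × 10⁻³ kg m⁻⁴
  111–155 m: Δρ/Δz = 0.57/44 = 0.013 kg m⁻⁴
The largest gradient is in the 71–94 m interval — the pycnocline.

71–94 m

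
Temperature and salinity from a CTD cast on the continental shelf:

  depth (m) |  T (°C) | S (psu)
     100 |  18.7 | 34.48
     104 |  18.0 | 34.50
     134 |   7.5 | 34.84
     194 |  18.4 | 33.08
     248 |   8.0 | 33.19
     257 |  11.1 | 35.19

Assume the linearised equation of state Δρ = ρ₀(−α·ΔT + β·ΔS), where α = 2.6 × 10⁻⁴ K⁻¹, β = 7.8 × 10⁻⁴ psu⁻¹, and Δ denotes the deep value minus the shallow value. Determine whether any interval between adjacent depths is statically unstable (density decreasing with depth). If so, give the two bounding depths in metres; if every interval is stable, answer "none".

134–194 m

Evaluate Δρ/ρ₀ = −αΔT + βΔS across each adjacent pair:
  100–104 m: −αΔT+βΔS = −(2.6 × 10⁻⁴)(-0.7)+(7.8 × 10⁻⁴)(+0.02) = 2.0 × 10⁻⁴ → stable
  104–134 m: −αΔT+βΔS = −(2.6 × 10⁻⁴)(-10.5)+(7.8 × 10⁻⁴)(+0.34) = 3.0 × 10⁻³ → stable
  134–194 m: −αΔT+βΔS = −(2.6 × 10⁻⁴)(+10.9)+(7.8 × 10⁻⁴)(-1.76) = -4.2 × 10⁻³ → UNSTABLE
  194–248 m: −αΔT+βΔS = −(2.6 × 10⁻⁴)(-10.4)+(7.8 × 10⁻⁴)(+0.11) = 2.8 × 10⁻³ → stable
  248–257 m: −αΔT+βΔS = −(2.6 × 10⁻⁴)(+3.1)+(7.8 × 10⁻⁴)(+2.00) = 7.5 × 10⁻⁴ → stable
The 134–194 m interval has Δρ < 0: lighter water underlies denser water.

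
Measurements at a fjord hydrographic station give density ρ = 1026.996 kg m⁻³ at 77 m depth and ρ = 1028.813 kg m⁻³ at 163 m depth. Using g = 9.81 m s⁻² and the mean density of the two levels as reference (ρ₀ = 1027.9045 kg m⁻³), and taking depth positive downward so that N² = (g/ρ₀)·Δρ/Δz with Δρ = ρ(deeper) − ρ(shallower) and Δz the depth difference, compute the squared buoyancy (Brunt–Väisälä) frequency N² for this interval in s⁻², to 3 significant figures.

2.02 × 10⁻⁴ s⁻²

Δρ = 1028.813 − 1026.996 = 1.817 kg m⁻³ over Δz = 163 − 77 = 86 m.
N² = (9.81/1027.9045) × (1.817/86) = 2.0164 × 10⁻⁴ s⁻² ≈ 2.02 × 10⁻⁴ s⁻².
Since Δρ > 0 the layer is stably stratified.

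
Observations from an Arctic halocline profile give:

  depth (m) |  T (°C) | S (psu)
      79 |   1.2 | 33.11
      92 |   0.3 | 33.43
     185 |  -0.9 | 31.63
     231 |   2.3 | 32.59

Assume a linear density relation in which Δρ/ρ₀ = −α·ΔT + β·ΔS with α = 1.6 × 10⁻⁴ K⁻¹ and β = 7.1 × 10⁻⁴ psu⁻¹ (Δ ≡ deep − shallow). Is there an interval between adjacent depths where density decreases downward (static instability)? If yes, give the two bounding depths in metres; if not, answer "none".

92–185 m

Evaluate Δρ/ρ₀ = −αΔT + βΔS across each adjacent pair:
  79–92 m: −αΔT+βΔS = −(1.6 × 10⁻⁴)(-0.9)+(7.1 × 10⁻⁴)(+0.32) = 3.7 × 10⁻⁴ → stable
  92–185 m: −αΔT+βΔS = −(1.6 × 10⁻⁴)(-1.2)+(7.1 × 10⁻⁴)(-1.80) = -1.1 × 10⁻³ → UNSTABLE
  185–231 m: −αΔT+βΔS = −(1.6 × 10⁻⁴)(+3.2)+(7.1 × 10⁻⁴)(+0.96) = 1.7 × 10⁻⁴ → stable
The 92–185 m interval has Δρ < 0: lighter water underlies denser water.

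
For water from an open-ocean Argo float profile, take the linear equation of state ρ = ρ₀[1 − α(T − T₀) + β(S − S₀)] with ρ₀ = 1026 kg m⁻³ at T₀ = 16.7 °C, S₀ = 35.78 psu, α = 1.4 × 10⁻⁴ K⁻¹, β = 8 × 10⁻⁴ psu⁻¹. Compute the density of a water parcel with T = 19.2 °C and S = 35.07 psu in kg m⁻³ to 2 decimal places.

T − T₀ = +2.5 K, S − S₀ = -0.71 psu.
Bracket = 1 − α·(+2.5) + β·(-0.71) = 1 + (-9.18 × 10⁻⁴) = 0.9990820.
ρ = 1026 × 0.9990820 = 1025.06 kg m⁻³.

1025.06 kg m⁻³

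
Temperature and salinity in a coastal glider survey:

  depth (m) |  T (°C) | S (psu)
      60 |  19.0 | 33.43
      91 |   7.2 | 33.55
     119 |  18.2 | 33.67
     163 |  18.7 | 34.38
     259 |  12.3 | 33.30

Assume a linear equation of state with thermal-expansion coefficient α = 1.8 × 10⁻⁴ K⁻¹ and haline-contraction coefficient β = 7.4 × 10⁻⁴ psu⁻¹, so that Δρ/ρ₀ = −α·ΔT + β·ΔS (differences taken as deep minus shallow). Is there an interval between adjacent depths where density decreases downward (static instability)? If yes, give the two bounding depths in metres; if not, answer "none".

Evaluate Δρ/ρ₀ = −αΔT + βΔS across each adjacent pair:
  60–91 m: −αΔT+βΔS = −(1.8 × 10⁻⁴)(-11.8)+(7.4 × 10⁻⁴)(+0.12) = 2.2 × 10⁻³ → stable
  91–119 m: −αΔT+βΔS = −(1.8 × 10⁻⁴)(+11.0)+(7.4 × 10⁻⁴)(+0.12) = -1.9 × 10⁻³ → UNSTABLE
  119–163 m: −αΔT+βΔS = −(1.8 × 10⁻⁴)(+0.5)+(7.4 × 10⁻⁴)(+0.71) = 4.4 × 10⁻⁴ → stable
  163–259 m: −αΔT+βΔS = −(1.8 × 10⁻⁴)(-6.4)+(7.4 × 10⁻⁴)(-1.08) = 3.5 × 10⁻⁴ → stable
The 91–119 m interval has Δρ < 0: lighter water underlies denser water.

91–119 m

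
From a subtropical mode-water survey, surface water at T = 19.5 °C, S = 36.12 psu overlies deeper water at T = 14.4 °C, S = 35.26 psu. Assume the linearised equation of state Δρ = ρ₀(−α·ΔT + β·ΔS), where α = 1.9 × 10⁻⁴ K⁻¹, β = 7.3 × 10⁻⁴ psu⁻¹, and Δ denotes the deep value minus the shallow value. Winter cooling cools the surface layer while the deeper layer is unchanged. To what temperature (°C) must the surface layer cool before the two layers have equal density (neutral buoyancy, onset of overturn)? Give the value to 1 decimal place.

Neutral buoyancy requires Δρ = 0, i.e. −α(T_deep − T_surf′) + β(S_deep − S_surf) = 0.
T_surf′ = T_deep − (β/α)·ΔS = 14.4 − (7.3 × 10⁻⁴/1.9 × 10⁻⁴)·(-0.86) = 17.704 °C.
Cooling required: 19.5 − (17.704) = 1.796 °C.

17.7 °C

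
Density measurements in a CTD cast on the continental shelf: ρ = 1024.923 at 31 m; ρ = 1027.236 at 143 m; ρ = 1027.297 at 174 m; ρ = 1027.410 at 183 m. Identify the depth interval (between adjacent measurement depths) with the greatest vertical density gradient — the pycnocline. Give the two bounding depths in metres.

31–143 m

Compute the density gradient over each adjacent pair:
  31–143 m: Δρ/Δz = 2.313/112 = 0.021 kg m⁻⁴
  143–174 m: Δρ/Δz = 0.061/31 = 2.0 × 10⁻³ kg m⁻⁴
  174–183 m: Δρ/Δz = 0.113/9 = 0.013 kg m⁻⁴
The largest gradient is in the 31–143 m interval — the pycnocline.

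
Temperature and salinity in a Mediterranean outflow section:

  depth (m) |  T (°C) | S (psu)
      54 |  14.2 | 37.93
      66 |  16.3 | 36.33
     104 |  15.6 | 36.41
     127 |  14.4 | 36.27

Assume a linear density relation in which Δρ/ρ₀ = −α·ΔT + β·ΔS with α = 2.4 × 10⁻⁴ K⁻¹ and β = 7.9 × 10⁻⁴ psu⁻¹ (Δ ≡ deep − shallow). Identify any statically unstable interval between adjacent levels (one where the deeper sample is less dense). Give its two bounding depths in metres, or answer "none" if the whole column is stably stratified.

54–66 m

Evaluate Δρ/ρ₀ = −αΔT + βΔS across each adjacent pair:
  54–66 m: −αΔT+βΔS = −(2.4 × 10⁻⁴)(+2.1)+(7.9 × 10⁻⁴)(-1.60) = -1.8 × 10⁻³ → UNSTABLE
  66–104 m: −αΔT+βΔS = −(2.4 × 10⁻⁴)(-0.7)+(7.9 × 10⁻⁴)(+0.08) = 2.3 × 10⁻⁴ → stable
  104–127 m: −αΔT+βΔS = −(2.4 × 10⁻⁴)(-1.2)+(7.9 × 10⁻⁴)(-0.14) = 1.8 × 10⁻⁴ → stable
The 54–66 m interval has Δρ < 0: lighter water underlies denser water.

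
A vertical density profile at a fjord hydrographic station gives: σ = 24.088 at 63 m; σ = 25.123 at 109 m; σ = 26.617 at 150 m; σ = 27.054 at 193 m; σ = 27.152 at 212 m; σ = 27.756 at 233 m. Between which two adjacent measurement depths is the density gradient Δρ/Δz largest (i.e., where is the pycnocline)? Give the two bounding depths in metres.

109–150 m

Compute the density gradient over each adjacent pair:
  63–109 m: Δρ/Δz = 1.035/46 = 0.022 kg m⁻⁴
  109–150 m: Δρ/Δz = 1.494/41 = 0.036 kg m⁻⁴
  150–193 m: Δρ/Δz = 0.437/43 = 0.010 kg m⁻⁴
  193–212 m: Δρ/Δz = 0.098/19 = 5.2 × 10⁻³ kg m⁻⁴
  212–233 m: Δρ/Δz = 0.604/21 = 0.029 kg m⁻⁴
The largest gradient is in the 109–150 m interval — the pycnocline.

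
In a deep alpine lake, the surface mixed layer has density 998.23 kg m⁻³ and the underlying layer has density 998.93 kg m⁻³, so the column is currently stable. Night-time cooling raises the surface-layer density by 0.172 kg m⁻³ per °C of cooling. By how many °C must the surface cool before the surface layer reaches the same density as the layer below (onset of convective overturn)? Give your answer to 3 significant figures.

Density deficit of the surface layer: 998.93 − 998.23 = 0.7 kg m⁻³.
Required change = 0.7 / 0.172 = 4.07 °C.

4.07 °C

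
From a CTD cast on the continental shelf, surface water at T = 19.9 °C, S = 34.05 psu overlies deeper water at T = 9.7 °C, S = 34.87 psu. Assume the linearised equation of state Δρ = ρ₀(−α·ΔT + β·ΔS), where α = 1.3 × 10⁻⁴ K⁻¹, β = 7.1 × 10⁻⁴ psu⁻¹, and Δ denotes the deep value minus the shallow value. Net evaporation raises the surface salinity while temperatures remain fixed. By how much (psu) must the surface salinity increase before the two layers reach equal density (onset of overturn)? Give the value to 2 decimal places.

2.69 psu

Neutral buoyancy requires −α(T_deep − T_surf) + β(S_deep − S_surf′) = 0.
S_surf′ = S_deep − (α/β)·ΔT = 34.87 − (1.3 × 10⁻⁴/7.1 × 10⁻⁴)·(-10.2) = 36.7376 psu.
Increase required: 36.7376 − 34.05 = 2.6876 psu.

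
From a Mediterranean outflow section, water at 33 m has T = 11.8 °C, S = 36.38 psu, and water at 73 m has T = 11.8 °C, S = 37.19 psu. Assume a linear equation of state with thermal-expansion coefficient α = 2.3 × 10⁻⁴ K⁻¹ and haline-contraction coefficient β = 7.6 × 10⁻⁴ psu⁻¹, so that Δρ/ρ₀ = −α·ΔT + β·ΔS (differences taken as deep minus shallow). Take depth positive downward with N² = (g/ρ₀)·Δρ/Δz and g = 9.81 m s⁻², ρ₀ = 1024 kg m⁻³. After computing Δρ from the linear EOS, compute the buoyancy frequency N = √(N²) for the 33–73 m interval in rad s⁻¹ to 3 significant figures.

0.0123 rad s⁻¹

ΔT = +0.0 K, ΔS = +0.81 psu (deep − shallow).
Δρ/ρ₀ = −αΔT + βΔS = 0 + 6.156 × 10⁻⁴ = 6.156 × 10⁻⁴, so Δρ ≈ 0.6304 kg m⁻³.
N² = (g/ρ₀)·Δρ/Δz = g·(Δρ/ρ₀)/Δz = 9.81 × 6.156 × 10⁻⁴ / 40 = 1.5098 × 10⁻⁴ s⁻².
N = √(1.5098 × 10⁻⁴) = 0.012287 rad s⁻¹ ≈ 0.0123 rad s⁻¹.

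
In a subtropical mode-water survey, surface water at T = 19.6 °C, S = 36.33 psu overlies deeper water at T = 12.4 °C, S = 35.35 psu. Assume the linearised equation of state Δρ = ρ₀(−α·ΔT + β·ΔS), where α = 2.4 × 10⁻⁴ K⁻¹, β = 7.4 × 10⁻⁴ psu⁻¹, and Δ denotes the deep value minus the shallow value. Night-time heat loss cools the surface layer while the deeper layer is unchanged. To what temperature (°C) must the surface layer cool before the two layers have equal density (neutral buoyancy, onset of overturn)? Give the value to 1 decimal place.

Neutral buoyancy requires Δρ = 0, i.e. −α(T_deep − T_surf′) + β(S_deep − S_surf) = 0.
T_surf′ = T_deep − (β/α)·ΔS = 12.4 − (7.4 × 10⁻⁴/2.4 × 10⁻⁴)·(-0.98) = 15.422 °C.
Cooling required: 19.6 − (15.422) = 4.178 °C.

15.4 °C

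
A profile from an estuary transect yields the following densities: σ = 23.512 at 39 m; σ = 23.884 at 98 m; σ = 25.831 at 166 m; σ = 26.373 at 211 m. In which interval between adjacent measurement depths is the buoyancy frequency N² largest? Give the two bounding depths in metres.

98–166 m

Compute the density gradient over each adjacent pair:
  39–98 m: Δρ/Δz = 0.372/59 = 6.3 × 10⁻³ kg m⁻⁴
  98–166 m: Δρ/Δz = 1.947/68 = 0.029 kg m⁻⁴
  166–211 m: Δρ/Δz = 0.542/45 = 0.012 kg m⁻⁴
The largest gradient is in the 98–166 m interval — the pycnocline.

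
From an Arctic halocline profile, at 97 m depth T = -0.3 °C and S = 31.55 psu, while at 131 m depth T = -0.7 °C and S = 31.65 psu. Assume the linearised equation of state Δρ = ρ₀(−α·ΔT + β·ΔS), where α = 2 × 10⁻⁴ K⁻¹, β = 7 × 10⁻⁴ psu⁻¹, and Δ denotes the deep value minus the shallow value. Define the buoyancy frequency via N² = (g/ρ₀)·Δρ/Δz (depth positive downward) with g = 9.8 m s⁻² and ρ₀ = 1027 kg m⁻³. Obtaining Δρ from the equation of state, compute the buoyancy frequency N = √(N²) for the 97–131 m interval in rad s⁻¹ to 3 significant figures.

6.58 × 10⁻³ rad s⁻¹

ΔT = -0.4 K, ΔS = +0.10 psu (deep − shallow).
Δρ/ρ₀ = −αΔT + βΔS = 8.00 × 10⁻⁵ + 7.00 × 10⁻⁵ = 1.50 × 10⁻⁴, so Δρ ≈ 0.1541 kg m⁻³.
N² = (g/ρ₀)·Δρ/Δz = g·(Δρ/ρ₀)/Δz = 9.8 × 1.50 × 10⁻⁴ / 34 = 4.3235 × 10⁻⁵ s⁻².
N = √(4.3235 × 10⁻⁵) = 6.5753 × 10⁻³ rad s⁻¹ ≈ 6.58 × 10⁻³ rad s⁻¹.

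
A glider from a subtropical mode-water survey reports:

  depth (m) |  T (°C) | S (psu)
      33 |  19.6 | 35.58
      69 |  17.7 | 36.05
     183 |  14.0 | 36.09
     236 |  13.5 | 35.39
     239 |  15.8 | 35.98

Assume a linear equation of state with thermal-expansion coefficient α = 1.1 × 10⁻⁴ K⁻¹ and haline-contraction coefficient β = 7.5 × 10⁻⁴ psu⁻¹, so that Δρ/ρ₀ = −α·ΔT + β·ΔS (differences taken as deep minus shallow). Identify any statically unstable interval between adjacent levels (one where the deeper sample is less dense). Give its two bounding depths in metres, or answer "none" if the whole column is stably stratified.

183–236 m

Evaluate Δρ/ρ₀ = −αΔT + βΔS across each adjacent pair:
  33–69 m: −αΔT+βΔS = −(1.1 × 10⁻⁴)(-1.9)+(7.5 × 10⁻⁴)(+0.47) = 5.6 × 10⁻⁴ → stable
  69–183 m: −αΔT+βΔS = −(1.1 × 10⁻⁴)(-3.7)+(7.5 × 10⁻⁴)(+0.04) = 4.4 × 10⁻⁴ → stable
  183–236 m: −αΔT+βΔS = −(1.1 × 10⁻⁴)(-0.5)+(7.5 × 10⁻⁴)(-0.70) = -4.7 × 10⁻⁴ → UNSTABLE
  236–239 m: −αΔT+βΔS = −(1.1 × 10⁻⁴)(+2.3)+(7.5 × 10⁻⁴)(+0.59) = 1.9 × 10⁻⁴ → stable
The 183–236 m interval has Δρ < 0: lighter water underlies denser water.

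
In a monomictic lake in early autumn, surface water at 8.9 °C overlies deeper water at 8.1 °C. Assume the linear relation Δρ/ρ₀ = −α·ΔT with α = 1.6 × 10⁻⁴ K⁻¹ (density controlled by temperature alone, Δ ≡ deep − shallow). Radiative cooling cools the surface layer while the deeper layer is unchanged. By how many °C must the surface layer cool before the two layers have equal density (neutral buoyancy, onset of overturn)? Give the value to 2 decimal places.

With temperature the only control, equal density requires T_surf′ = T_deep.
T_surf′ = 8.1 °C.
Cooling required: 8.9 − 8.1 = 0.80 °C.

0.80 °C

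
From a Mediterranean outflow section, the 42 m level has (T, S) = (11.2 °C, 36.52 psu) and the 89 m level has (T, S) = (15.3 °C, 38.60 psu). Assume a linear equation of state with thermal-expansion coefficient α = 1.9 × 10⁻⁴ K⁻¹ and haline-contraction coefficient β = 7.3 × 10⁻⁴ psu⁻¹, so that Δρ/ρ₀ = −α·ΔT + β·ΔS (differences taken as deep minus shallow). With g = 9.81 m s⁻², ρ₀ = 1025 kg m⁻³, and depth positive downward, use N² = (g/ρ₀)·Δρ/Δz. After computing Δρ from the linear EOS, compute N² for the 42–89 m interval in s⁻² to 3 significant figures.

ΔT = +4.1 K, ΔS = +2.08 psu (deep − shallow).
Δρ/ρ₀ = −αΔT + βΔS = -7.79 × 10⁻⁴ + 1.5184 × 10⁻³ = 7.394 × 10⁻⁴, so Δρ ≈ 0.7579 kg m⁻³.
N² = (g/ρ₀)·Δρ/Δz = g·(Δρ/ρ₀)/Δz = 9.81 × 7.394 × 10⁻⁴ / 47 = 1.5433 × 10⁻⁴ s⁻² ≈ 1.54 × 10⁻⁴ s⁻².

1.54 × 10⁻⁴ s⁻²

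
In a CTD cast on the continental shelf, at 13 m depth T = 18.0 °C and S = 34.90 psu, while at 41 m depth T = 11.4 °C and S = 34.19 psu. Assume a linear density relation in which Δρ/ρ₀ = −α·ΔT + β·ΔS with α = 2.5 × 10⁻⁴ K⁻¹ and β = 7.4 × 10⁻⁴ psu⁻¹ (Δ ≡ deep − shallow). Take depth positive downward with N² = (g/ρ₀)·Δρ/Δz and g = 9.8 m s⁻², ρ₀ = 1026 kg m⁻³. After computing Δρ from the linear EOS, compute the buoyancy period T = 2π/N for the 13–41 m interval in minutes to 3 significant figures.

ΔT = -6.6 K, ΔS = -0.71 psu (deep − shallow).
Δρ/ρ₀ = −αΔT + βΔS = 1.65 × 10⁻³ − 5.254 × 10⁻⁴ = 1.1246 × 10⁻³, so Δρ ≈ 1.154 kg m⁻³.
N² = (g/ρ₀)·Δρ/Δz = g·(Δρ/ρ₀)/Δz = 9.8 × 1.1246 × 10⁻³ / 28 = 3.9361 × 10⁻⁴ s⁻².
N = √(3.9361 × 10⁻⁴) = 0.019840 rad s⁻¹ → T = 2π/N = 316.69 s = 5.2782 min ≈ 5.28 min.

5.28 min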